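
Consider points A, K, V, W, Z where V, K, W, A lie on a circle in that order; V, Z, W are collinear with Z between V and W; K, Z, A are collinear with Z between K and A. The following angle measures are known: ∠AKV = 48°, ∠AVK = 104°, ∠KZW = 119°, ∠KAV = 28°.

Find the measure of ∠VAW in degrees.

1. ∠AWV = 48°  [same arc VA]
2. ∠AZV = 119°  [vertical angles at Z]
3. ∠AVW = 33°  [△VZA]
4. ∠VAW = 99°  [△VWA]

∠VAW = 99°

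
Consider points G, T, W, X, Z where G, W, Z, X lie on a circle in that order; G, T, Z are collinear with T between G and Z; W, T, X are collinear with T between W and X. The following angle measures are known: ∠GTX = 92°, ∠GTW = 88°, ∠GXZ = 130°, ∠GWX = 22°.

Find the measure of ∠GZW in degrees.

1. ∠WGZ = 70°  [△GTW]
2. ∠GWZ = 50°  [cyclic GWZX, opposite ∠W+∠X]
3. ∠GZW = 60°  [△GWZ]

∠GZW = 60°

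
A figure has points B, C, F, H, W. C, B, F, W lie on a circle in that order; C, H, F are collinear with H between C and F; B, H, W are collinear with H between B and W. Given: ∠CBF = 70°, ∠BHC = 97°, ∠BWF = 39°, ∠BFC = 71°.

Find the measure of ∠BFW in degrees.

1. ∠BHF = 83°  [linear pair at H on CF]
2. ∠FBW = 26°  [△BHF]
3. ∠BFW = 115°  [△BFW]

∠BFW = 115°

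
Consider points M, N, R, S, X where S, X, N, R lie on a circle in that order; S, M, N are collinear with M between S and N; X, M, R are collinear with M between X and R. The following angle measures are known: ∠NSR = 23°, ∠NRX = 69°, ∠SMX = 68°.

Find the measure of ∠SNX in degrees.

∠SNX = 45°

1. ∠NXR = 23°  [same arc NR]
2. ∠NMX = 112°  [linear pair at M on SN]
3. ∠SNX = 45°  [△XMN]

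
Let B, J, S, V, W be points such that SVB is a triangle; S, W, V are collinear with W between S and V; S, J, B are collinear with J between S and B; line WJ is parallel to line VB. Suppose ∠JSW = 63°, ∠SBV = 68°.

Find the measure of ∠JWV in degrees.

1. ∠BSV = 63°  [W on SV, J on SB]
2. ∠BVS = 49°  [△SVB]
3. ∠JWS = 49°  [WJ∥VB, corresponding at W]
4. ∠JWV = 131°  [linear pair at W on SV]

∠JWV = 131°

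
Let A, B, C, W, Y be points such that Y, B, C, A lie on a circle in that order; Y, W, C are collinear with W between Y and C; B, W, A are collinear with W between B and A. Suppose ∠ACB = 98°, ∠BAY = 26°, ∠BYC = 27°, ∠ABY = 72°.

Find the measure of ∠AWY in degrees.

∠AWY = 99°

1. ∠BAC = 27°  [same arc BC]
2. ∠ACY = 72°  [same arc YA]
3. ∠AWC = 81°  [△CWA]
4. ∠AWY = 99°  [linear pair at W on YC]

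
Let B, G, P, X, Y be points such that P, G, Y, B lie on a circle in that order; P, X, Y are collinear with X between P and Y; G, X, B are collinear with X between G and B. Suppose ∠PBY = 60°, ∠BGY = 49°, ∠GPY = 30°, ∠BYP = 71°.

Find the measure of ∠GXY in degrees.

∠GXY = 101°

1. ∠PGY = 120°  [cyclic PGYB, opposite ∠G+∠B]
2. ∠GYP = 30°  [△PGY]
3. ∠GXY = 101°  [△GXY]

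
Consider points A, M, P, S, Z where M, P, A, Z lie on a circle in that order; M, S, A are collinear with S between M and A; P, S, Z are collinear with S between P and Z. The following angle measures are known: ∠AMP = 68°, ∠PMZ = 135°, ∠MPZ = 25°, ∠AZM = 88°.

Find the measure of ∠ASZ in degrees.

1. ∠AZP = 68°  [same arc PA]
2. ∠MAZ = 25°  [same arc MZ]
3. ∠ASZ = 87°  [△ASZ]

∠ASZ = 87°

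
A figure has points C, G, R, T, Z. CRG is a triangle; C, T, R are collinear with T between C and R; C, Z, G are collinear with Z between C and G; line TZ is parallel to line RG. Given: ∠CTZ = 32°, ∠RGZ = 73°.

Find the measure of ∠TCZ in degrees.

1. ∠CRG = 32°  [TZ∥RG, corresponding at T]
2. ∠CGR = 73°  [Z on ray GC]
3. ∠GCR = 75°  [△CRG]
4. ∠TCZ = 75°  [T on CR, Z on CG]

∠TCZ = 75°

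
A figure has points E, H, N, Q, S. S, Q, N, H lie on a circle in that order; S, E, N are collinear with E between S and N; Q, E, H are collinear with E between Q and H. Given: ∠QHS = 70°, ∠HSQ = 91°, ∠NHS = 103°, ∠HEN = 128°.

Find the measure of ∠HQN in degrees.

1. ∠QNS = 70°  [same arc SQ]
2. ∠QES = 128°  [vertical angles at E]
3. ∠NEQ = 52°  [linear pair at E on SN]
4. ∠HQN = 58°  [△QEN]

∠HQN = 58°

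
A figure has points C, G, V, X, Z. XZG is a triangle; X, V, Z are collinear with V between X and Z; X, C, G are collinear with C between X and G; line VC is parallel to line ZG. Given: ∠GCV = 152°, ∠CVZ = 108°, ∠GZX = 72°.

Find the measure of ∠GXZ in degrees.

1. ∠VCX = 28°  [linear pair at C on XG]
2. ∠CVX = 72°  [linear pair at V on XZ]
3. ∠CXV = 80°  [△XVC]
4. ∠GXZ = 80°  [V on XZ, C on XG]

∠GXZ = 80°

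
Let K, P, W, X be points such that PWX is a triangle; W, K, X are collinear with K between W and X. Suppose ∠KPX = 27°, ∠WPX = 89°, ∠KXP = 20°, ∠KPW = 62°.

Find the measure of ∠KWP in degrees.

1. ∠PKX = 133°  [△PKX]
2. ∠PKW = 47°  [linear pair at K on WX]
3. ∠KWP = 71°  [△PWK]

∠KWP = 71°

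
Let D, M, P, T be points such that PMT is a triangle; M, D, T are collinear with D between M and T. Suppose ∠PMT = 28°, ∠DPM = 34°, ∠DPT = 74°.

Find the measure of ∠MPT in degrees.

∠MPT = 108°

1. ∠DMP = 28°  [D on ray MT]
2. ∠MDP = 118°  [△PMD]
3. ∠PDT = 62°  [linear pair at D on MT]
4. ∠DTP = 44°  [△PDT]
5. ∠MTP = 44°  [D on ray TM]
6. ∠MPT = 108°  [△PMT]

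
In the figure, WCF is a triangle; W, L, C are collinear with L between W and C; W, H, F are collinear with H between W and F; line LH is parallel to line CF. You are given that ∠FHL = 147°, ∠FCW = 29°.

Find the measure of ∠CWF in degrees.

1. ∠LHW = 33°  [linear pair at H on WF]
2. ∠HLW = 29°  [LH∥CF, corresponding at L]
3. ∠HWL = 118°  [△WLH]
4. ∠CWF = 118°  [L on WC, H on WF]

∠CWF = 118°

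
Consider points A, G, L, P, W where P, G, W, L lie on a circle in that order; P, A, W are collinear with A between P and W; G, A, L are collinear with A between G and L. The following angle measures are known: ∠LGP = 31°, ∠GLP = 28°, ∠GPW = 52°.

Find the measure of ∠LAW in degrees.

1. ∠LWP = 31°  [same arc PL]
2. ∠GLW = 52°  [same arc GW]
3. ∠LAW = 97°  [△WAL]

∠LAW = 97°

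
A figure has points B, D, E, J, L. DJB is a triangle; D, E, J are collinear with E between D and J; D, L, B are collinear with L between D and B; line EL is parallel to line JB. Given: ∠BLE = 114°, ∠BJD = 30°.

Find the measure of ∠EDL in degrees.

1. ∠DLE = 66°  [linear pair at L on DB]
2. ∠DEL = 30°  [EL∥JB, corresponding at E]
3. ∠EDL = 84°  [△DEL]

∠EDL = 84°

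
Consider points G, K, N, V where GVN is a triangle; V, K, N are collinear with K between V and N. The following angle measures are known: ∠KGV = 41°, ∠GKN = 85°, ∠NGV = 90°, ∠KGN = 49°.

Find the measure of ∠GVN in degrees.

1. ∠GNK = 46°  [△GKN]
2. ∠GNV = 46°  [K on ray NV]
3. ∠GVN = 44°  [△GVN]

∠GVN = 44°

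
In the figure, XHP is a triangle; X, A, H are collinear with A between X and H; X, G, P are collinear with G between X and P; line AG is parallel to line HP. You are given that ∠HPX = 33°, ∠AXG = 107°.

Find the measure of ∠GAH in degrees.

1. ∠AGX = 33°  [AG∥HP, corresponding at G]
2. ∠GAX = 40°  [△XAG]
3. ∠GAH = 140°  [linear pair at A on XH]

∠GAH = 140°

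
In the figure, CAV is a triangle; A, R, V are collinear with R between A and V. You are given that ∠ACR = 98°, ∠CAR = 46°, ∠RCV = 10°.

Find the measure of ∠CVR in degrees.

1. ∠ARC = 36°  [△CAR]
2. ∠CRV = 144°  [linear pair at R on AV]
3. ∠CVR = 26°  [△CRV]

∠CVR = 26°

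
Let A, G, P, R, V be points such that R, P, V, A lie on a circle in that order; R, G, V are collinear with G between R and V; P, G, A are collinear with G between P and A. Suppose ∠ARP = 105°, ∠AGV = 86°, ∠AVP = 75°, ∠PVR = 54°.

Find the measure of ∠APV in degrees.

∠APV = 32°

1. ∠PGR = 86°  [vertical angles at G]
2. ∠PGV = 94°  [linear pair at G on RV]
3. ∠APV = 32°  [△PGV]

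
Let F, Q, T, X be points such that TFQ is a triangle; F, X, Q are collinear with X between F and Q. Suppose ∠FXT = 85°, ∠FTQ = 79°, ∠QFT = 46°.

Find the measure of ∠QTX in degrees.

1. ∠QXT = 95°  [linear pair at X on FQ]
2. ∠FQT = 55°  [△TFQ]
3. ∠TQX = 55°  [X on ray QF]
4. ∠QTX = 30°  [△TXQ]

∠QTX = 30°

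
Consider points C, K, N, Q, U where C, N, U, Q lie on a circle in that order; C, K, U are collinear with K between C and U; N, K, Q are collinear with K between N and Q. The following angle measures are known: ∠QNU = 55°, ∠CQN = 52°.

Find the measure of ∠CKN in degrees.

1. ∠CUN = 52°  [same arc CN]
2. ∠NKU = 73°  [△NKU]
3. ∠CKN = 107°  [linear pair at K on CU]

∠CKN = 107°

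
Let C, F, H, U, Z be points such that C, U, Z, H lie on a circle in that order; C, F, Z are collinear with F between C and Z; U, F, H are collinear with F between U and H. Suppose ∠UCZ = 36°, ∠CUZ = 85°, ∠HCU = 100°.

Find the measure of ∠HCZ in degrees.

1. ∠UHZ = 36°  [same arc UZ]
2. ∠HZU = 80°  [cyclic CUZH, opposite ∠C+∠Z]
3. ∠HUZ = 64°  [△UZH]
4. ∠HCZ = 64°  [same arc ZH]

∠HCZ = 64°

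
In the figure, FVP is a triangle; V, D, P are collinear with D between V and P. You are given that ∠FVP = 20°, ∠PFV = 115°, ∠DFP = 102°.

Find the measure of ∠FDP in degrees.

∠FDP = 33°

1. ∠FPV = 45°  [△FVP]
2. ∠DPF = 45°  [D on ray PV]
3. ∠FDP = 33°  [△FDP]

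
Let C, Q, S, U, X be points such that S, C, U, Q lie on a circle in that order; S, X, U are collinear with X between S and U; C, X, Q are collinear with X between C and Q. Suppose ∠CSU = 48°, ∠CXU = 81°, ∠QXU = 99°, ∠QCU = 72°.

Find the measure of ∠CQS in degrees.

∠CQS = 27°

1. ∠QXS = 81°  [vertical angles at X]
2. ∠QSU = 72°  [same arc UQ]
3. ∠CQS = 27°  [△SXQ]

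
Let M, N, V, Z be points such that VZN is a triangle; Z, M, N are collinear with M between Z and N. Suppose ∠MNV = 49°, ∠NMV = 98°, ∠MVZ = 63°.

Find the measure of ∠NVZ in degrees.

∠NVZ = 96°

1. ∠VNZ = 49°  [M on ray NZ]
2. ∠VMZ = 82°  [linear pair at M on ZN]
3. ∠MZV = 35°  [△VZM]
4. ∠NZV = 35°  [M on ray ZN]
5. ∠NVZ = 96°  [△VZN]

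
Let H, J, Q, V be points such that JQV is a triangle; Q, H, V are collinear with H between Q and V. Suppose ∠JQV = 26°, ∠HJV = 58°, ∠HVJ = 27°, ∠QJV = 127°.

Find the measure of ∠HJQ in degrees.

1. ∠HQJ = 26°  [H on ray QV]
2. ∠JHV = 95°  [△JHV]
3. ∠JHQ = 85°  [linear pair at H on QV]
4. ∠HJQ = 69°  [△JQH]

∠HJQ = 69°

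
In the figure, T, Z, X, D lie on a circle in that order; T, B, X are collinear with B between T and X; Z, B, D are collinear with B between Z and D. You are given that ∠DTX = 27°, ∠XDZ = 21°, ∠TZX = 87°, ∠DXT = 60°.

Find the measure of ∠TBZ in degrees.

1. ∠XTZ = 21°  [same arc ZX]
2. ∠DZT = 60°  [same arc TD]
3. ∠TBZ = 99°  [△TBZ]

∠TBZ = 99°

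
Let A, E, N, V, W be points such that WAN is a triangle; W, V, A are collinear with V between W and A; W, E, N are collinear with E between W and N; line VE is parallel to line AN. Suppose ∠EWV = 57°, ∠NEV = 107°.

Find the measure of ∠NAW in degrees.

1. ∠VEW = 73°  [linear pair at E on WN]
2. ∠EVW = 50°  [△WVE]
3. ∠NAW = 50°  [VE∥AN, corresponding at V]

∠NAW = 50°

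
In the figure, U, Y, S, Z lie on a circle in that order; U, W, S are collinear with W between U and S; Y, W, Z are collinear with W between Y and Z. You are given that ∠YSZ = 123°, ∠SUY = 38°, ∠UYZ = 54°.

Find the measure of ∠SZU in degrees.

∠SZU = 107°

1. ∠SZY = 38°  [same arc YS]
2. ∠USZ = 54°  [same arc UZ]
3. ∠SYZ = 19°  [△YSZ]
4. ∠SUZ = 19°  [same arc SZ]
5. ∠SZU = 107°  [△USZ]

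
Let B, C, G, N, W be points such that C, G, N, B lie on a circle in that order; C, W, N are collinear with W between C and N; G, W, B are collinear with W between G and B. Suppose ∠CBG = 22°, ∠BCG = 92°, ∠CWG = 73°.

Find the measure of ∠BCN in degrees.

∠BCN = 51°

1. ∠CNG = 22°  [same arc CG]
2. ∠GWN = 107°  [linear pair at W on CN]
3. ∠BGN = 51°  [△GWN]
4. ∠BCN = 51°  [same arc NB]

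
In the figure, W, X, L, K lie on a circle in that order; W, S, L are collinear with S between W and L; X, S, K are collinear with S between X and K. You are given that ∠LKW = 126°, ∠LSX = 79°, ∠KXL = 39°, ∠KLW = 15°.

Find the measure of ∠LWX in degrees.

∠LWX = 64°

1. ∠LXW = 54°  [cyclic WXLK, opposite ∠X+∠K]
2. ∠WLX = 62°  [△XSL]
3. ∠LWX = 64°  [△WXL]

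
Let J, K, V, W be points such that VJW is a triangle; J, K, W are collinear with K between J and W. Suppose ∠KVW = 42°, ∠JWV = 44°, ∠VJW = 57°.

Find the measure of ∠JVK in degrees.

1. ∠KWV = 44°  [K on ray WJ]
2. ∠KJV = 57°  [K on ray JW]
3. ∠VKW = 94°  [△VKW]
4. ∠JKV = 86°  [linear pair at K on JW]
5. ∠JVK = 37°  [△VJK]

∠JVK = 37°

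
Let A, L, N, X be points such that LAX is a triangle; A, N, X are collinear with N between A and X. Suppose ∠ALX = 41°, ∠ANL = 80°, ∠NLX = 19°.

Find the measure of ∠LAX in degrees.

∠LAX = 78°

1. ∠LNX = 100°  [linear pair at N on AX]
2. ∠LXN = 61°  [△LNX]
3. ∠AXL = 61°  [N on ray XA]
4. ∠LAX = 78°  [△LAX]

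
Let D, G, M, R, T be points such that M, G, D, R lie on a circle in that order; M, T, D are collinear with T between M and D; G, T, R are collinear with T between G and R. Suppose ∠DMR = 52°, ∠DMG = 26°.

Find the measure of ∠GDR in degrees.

1. ∠DGR = 52°  [same arc DR]
2. ∠DRG = 26°  [same arc GD]
3. ∠GDR = 102°  [△GDR]

∠GDR = 102°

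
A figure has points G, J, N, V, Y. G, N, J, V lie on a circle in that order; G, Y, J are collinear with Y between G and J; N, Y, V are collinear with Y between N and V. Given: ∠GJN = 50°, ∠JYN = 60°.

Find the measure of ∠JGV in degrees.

∠JGV = 70°

1. ∠GVN = 50°  [same arc GN]
2. ∠GYV = 60°  [vertical angles at Y]
3. ∠JGV = 70°  [△GYV]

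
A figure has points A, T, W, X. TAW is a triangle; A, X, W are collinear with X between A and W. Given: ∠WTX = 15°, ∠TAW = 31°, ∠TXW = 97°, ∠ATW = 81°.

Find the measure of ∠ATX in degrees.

∠ATX = 66°

1. ∠TAX = 31°  [X on ray AW]
2. ∠AXT = 83°  [linear pair at X on AW]
3. ∠ATX = 66°  [△TAX]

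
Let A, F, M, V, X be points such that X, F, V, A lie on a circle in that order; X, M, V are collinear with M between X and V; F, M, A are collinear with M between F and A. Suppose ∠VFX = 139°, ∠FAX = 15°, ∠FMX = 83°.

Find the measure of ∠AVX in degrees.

∠AVX = 71°

1. ∠FVX = 15°  [same arc XF]
2. ∠AMV = 83°  [vertical angles at M]
3. ∠FXV = 26°  [△XFV]
4. ∠FAV = 26°  [same arc FV]
5. ∠AVX = 71°  [△VMA]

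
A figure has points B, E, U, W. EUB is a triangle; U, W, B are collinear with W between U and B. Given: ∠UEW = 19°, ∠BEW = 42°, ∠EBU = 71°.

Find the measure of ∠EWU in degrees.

1. ∠EBW = 71°  [W on ray BU]
2. ∠BWE = 67°  [△EWB]
3. ∠EWU = 113°  [linear pair at W on UB]

∠EWU = 113°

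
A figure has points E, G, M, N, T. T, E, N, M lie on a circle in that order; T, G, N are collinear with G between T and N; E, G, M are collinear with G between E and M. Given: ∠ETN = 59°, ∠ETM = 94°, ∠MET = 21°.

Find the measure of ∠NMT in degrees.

1. ∠EMN = 59°  [same arc EN]
2. ∠ENM = 86°  [cyclic TENM, opposite ∠T+∠N]
3. ∠MNT = 21°  [same arc TM]
4. ∠MEN = 35°  [△ENM]
5. ∠MTN = 35°  [same arc NM]
6. ∠NMT = 124°  [△TNM]

∠NMT = 124°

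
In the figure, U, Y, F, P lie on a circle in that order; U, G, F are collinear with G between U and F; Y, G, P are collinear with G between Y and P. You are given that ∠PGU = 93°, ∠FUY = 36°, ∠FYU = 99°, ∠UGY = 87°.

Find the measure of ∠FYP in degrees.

∠FYP = 42°

1. ∠FGY = 93°  [vertical angles at G]
2. ∠UFY = 45°  [△UYF]
3. ∠FYP = 42°  [△YGF]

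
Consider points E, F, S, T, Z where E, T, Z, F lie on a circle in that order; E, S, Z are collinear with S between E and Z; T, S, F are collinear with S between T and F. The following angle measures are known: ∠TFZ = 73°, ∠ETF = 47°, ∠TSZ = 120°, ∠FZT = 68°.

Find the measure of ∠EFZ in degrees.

1. ∠FTZ = 39°  [△TZF]
2. ∠EZF = 47°  [same arc EF]
3. ∠FEZ = 39°  [same arc ZF]
4. ∠EFZ = 94°  [△EZF]

∠EFZ = 94°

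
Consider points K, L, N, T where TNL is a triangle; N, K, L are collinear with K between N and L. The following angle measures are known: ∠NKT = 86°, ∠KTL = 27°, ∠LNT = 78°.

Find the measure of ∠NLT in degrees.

1. ∠LKT = 94°  [linear pair at K on NL]
2. ∠KLT = 59°  [△TKL]
3. ∠NLT = 59°  [K on ray LN]

∠NLT = 59°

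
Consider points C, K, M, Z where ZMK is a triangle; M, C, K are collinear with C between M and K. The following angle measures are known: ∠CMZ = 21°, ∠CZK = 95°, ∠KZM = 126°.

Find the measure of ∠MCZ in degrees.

∠MCZ = 128°

1. ∠KMZ = 21°  [C on ray MK]
2. ∠MKZ = 33°  [△ZMK]
3. ∠CKZ = 33°  [C on ray KM]
4. ∠KCZ = 52°  [△ZCK]
5. ∠MCZ = 128°  [linear pair at C on MK]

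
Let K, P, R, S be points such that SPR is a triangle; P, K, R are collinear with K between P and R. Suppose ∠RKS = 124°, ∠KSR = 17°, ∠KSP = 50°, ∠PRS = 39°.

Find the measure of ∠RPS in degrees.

∠RPS = 74°

1. ∠PKS = 56°  [linear pair at K on PR]
2. ∠KPS = 74°  [△SPK]
3. ∠RPS = 74°  [K on ray PR]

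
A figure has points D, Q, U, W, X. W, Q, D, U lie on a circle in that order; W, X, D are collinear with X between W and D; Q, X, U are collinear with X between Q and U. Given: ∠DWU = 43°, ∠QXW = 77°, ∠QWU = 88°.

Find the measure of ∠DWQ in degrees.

1. ∠DQU = 43°  [same arc DU]
2. ∠QDU = 92°  [cyclic WQDU, opposite ∠W+∠D]
3. ∠DUQ = 45°  [△QDU]
4. ∠DWQ = 45°  [same arc QD]

∠DWQ = 45°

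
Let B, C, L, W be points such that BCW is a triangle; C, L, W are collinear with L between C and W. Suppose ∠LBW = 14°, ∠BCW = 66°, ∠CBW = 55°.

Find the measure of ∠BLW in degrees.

∠BLW = 107°

1. ∠BWC = 59°  [△BCW]
2. ∠BWL = 59°  [L on ray WC]
3. ∠BLW = 107°  [△BLW]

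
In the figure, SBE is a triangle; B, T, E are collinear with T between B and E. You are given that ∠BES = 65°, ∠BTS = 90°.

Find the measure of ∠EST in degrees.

∠EST = 25°

1. ∠SET = 65°  [T on ray EB]
2. ∠ETS = 90°  [linear pair at T on BE]
3. ∠EST = 25°  [△STE]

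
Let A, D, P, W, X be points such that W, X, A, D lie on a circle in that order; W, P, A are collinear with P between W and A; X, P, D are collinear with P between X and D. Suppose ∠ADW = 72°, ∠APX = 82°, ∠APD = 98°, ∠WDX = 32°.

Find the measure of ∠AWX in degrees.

1. ∠AXW = 108°  [cyclic WXAD, opposite ∠X+∠D]
2. ∠WAX = 32°  [same arc WX]
3. ∠AWX = 40°  [△WXA]

∠AWX = 40°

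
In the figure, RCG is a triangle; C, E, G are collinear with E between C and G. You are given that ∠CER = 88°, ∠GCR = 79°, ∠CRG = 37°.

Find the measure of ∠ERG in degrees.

1. ∠GER = 92°  [linear pair at E on CG]
2. ∠CGR = 64°  [△RCG]
3. ∠EGR = 64°  [E on ray GC]
4. ∠ERG = 24°  [△REG]

∠ERG = 24°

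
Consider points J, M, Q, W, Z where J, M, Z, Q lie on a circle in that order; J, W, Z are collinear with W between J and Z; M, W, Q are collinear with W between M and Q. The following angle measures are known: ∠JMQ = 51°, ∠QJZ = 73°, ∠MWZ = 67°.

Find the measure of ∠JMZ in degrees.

∠JMZ = 124°

1. ∠JZQ = 51°  [same arc JQ]
2. ∠JQZ = 56°  [△JZQ]
3. ∠JMZ = 124°  [cyclic JMZQ, opposite ∠M+∠Q]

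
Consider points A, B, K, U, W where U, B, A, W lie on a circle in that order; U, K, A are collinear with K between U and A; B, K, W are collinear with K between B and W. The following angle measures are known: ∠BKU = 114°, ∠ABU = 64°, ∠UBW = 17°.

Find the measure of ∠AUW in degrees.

∠AUW = 47°

1. ∠AWU = 116°  [cyclic UBAW, opposite ∠B+∠W]
2. ∠UAW = 17°  [same arc UW]
3. ∠AUW = 47°  [△UAW]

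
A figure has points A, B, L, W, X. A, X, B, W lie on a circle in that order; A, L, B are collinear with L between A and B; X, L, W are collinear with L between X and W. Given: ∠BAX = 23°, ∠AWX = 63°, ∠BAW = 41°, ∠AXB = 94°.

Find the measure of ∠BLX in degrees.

1. ∠ABX = 63°  [△AXB]
2. ∠BXW = 41°  [same arc BW]
3. ∠BLX = 76°  [△XLB]

∠BLX = 76°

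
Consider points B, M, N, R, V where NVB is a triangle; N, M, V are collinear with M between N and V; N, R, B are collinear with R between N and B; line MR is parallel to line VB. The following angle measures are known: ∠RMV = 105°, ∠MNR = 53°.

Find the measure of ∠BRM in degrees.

1. ∠NMR = 75°  [linear pair at M on NV]
2. ∠MRN = 52°  [△NMR]
3. ∠BRM = 128°  [linear pair at R on NB]

∠BRM = 128°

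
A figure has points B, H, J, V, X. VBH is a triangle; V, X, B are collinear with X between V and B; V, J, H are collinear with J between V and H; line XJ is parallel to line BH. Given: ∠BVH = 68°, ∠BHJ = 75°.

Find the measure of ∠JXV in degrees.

1. ∠BHV = 75°  [J on ray HV]
2. ∠HBV = 37°  [△VBH]
3. ∠JXV = 37°  [XJ∥BH, corresponding at X]

∠JXV = 37°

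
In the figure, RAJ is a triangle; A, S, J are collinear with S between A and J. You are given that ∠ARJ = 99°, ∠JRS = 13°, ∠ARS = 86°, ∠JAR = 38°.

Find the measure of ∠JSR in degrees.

∠JSR = 124°

1. ∠AJR = 43°  [△RAJ]
2. ∠RJS = 43°  [S on ray JA]
3. ∠JSR = 124°  [△RSJ]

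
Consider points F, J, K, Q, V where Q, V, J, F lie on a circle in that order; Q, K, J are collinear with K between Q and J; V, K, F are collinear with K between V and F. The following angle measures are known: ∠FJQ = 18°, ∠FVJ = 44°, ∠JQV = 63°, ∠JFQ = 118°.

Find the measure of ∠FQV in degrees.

∠FQV = 107°

1. ∠JFV = 63°  [same arc VJ]
2. ∠FJV = 73°  [△VJF]
3. ∠FQV = 107°  [cyclic QVJF, opposite ∠Q+∠J]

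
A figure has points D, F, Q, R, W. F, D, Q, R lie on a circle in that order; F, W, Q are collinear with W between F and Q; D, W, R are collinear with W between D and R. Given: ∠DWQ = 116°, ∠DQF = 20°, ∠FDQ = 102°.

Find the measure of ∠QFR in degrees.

∠QFR = 44°

1. ∠FWR = 116°  [vertical angles at W]
2. ∠DRF = 20°  [same arc FD]
3. ∠QFR = 44°  [△FWR]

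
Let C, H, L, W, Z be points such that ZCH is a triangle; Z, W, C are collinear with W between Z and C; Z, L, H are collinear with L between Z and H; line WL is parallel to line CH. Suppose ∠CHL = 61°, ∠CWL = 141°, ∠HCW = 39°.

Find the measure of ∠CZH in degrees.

∠CZH = 80°

1. ∠CHZ = 61°  [L on ray HZ]
2. ∠HCZ = 39°  [W on ray CZ]
3. ∠CZH = 80°  [△ZCH]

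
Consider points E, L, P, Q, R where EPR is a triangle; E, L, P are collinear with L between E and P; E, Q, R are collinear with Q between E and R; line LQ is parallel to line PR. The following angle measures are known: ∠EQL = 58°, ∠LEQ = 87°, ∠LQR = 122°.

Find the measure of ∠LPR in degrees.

1. ∠ELQ = 35°  [△ELQ]
2. ∠PLQ = 145°  [linear pair at L on EP]
3. ∠LPR = 35°  [LQ∥PR, co-interior at P–L]

∠LPR = 35°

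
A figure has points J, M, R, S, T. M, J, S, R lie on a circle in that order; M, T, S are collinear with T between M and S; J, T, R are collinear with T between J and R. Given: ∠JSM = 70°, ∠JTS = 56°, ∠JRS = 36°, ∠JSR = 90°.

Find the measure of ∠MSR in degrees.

1. ∠JRM = 70°  [same arc MJ]
2. ∠JMR = 90°  [cyclic MJSR, opposite ∠M+∠S]
3. ∠MJR = 20°  [△MJR]
4. ∠MSR = 20°  [same arc MR]

∠MSR = 20°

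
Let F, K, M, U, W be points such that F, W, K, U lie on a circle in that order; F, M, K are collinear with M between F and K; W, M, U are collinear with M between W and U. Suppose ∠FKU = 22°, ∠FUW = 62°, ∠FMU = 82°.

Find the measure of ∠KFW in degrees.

∠KFW = 60°

1. ∠FWU = 22°  [same arc FU]
2. ∠KMW = 82°  [vertical angles at M]
3. ∠FMW = 98°  [linear pair at M on FK]
4. ∠KFW = 60°  [△FMW]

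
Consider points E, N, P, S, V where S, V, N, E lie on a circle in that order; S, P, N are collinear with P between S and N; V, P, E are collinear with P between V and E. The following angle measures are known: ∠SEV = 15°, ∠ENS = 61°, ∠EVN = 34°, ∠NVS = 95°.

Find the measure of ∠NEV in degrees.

∠NEV = 70°

1. ∠SNV = 15°  [same arc SV]
2. ∠NSV = 70°  [△SVN]
3. ∠NEV = 70°  [same arc VN]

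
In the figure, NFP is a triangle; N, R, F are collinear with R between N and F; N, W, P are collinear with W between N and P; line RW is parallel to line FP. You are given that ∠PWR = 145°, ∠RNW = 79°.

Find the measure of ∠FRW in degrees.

1. ∠NWR = 35°  [linear pair at W on NP]
2. ∠NRW = 66°  [△NRW]
3. ∠FRW = 114°  [linear pair at R on NF]

∠FRW = 114°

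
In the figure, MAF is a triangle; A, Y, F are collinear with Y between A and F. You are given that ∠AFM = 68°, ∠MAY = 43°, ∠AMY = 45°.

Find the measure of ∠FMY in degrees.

∠FMY = 24°

1. ∠MFY = 68°  [Y on ray FA]
2. ∠AYM = 92°  [△MAY]
3. ∠FYM = 88°  [linear pair at Y on AF]
4. ∠FMY = 24°  [△MYF]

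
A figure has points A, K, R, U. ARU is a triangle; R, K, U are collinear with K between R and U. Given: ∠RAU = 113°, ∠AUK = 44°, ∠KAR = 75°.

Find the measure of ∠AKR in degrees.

∠AKR = 82°

1. ∠AUR = 44°  [K on ray UR]
2. ∠ARU = 23°  [△ARU]
3. ∠ARK = 23°  [K on ray RU]
4. ∠AKR = 82°  [△ARK]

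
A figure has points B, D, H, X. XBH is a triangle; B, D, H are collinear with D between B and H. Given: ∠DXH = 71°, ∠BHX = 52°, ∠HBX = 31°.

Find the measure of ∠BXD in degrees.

1. ∠DHX = 52°  [D on ray HB]
2. ∠DBX = 31°  [D on ray BH]
3. ∠HDX = 57°  [△XDH]
4. ∠BDX = 123°  [linear pair at D on BH]
5. ∠BXD = 26°  [△XBD]

∠BXD = 26°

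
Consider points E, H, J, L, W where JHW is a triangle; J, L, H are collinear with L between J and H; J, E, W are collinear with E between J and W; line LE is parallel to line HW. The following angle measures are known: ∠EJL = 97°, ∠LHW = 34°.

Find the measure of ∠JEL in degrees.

1. ∠HJW = 97°  [L on JH, E on JW]
2. ∠JHW = 34°  [L on ray HJ]
3. ∠HWJ = 49°  [△JHW]
4. ∠JEL = 49°  [LE∥HW, corresponding at E]

∠JEL = 49°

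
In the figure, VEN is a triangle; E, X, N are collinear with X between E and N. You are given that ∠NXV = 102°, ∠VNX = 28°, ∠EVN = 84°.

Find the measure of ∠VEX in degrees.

1. ∠ENV = 28°  [X on ray NE]
2. ∠NEV = 68°  [△VEN]
3. ∠VEX = 68°  [X on ray EN]

∠VEX = 68°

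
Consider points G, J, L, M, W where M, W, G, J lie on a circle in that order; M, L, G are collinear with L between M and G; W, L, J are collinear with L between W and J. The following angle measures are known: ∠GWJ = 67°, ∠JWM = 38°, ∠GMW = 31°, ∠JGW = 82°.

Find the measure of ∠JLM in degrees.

∠JLM = 69°

1. ∠GJW = 31°  [△WGJ]
2. ∠JGM = 38°  [same arc MJ]
3. ∠GLJ = 111°  [△GLJ]
4. ∠JLM = 69°  [linear pair at L on MG]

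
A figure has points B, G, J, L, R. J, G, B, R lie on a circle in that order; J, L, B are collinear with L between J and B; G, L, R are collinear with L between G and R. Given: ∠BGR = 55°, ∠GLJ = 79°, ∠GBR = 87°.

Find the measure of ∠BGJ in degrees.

∠BGJ = 118°

1. ∠BRG = 38°  [△GBR]
2. ∠BLG = 101°  [linear pair at L on JB]
3. ∠BJG = 38°  [same arc GB]
4. ∠GBJ = 24°  [△GLB]
5. ∠BGJ = 118°  [△JGB]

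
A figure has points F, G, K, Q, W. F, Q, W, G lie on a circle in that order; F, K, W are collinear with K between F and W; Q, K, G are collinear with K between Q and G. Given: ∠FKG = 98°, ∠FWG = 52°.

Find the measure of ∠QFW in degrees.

1. ∠QKW = 98°  [vertical angles at K]
2. ∠FQG = 52°  [same arc FG]
3. ∠FKQ = 82°  [linear pair at K on FW]
4. ∠QFW = 46°  [△FKQ]

∠QFW = 46°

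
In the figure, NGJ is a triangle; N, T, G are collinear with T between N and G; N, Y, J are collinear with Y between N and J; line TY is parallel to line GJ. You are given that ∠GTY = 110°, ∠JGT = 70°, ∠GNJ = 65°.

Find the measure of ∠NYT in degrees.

1. ∠NTY = 70°  [linear pair at T on NG]
2. ∠TNY = 65°  [T on NG, Y on NJ]
3. ∠NYT = 45°  [△NTY]

∠NYT = 45°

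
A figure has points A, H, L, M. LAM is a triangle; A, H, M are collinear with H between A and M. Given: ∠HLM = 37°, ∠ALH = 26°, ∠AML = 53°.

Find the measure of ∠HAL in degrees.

1. ∠HML = 53°  [H on ray MA]
2. ∠LHM = 90°  [△LHM]
3. ∠AHL = 90°  [linear pair at H on AM]
4. ∠HAL = 64°  [△LAH]

∠HAL = 64°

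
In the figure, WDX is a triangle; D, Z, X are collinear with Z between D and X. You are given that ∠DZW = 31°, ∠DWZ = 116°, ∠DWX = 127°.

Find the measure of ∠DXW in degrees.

1. ∠WDZ = 33°  [△WDZ]
2. ∠WDX = 33°  [Z on ray DX]
3. ∠DXW = 20°  [△WDX]

∠DXW = 20°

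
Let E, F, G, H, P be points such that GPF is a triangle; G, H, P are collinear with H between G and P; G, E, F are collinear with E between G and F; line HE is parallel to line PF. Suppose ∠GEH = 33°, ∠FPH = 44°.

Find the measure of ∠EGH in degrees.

∠EGH = 103°

1. ∠GFP = 33°  [HE∥PF, corresponding at E]
2. ∠FPG = 44°  [H on ray PG]
3. ∠FGP = 103°  [△GPF]
4. ∠EGH = 103°  [H on GP, E on GF]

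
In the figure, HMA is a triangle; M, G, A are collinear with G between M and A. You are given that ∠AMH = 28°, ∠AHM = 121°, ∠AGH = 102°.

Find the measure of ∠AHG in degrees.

1. ∠HAM = 31°  [△HMA]
2. ∠GAH = 31°  [G on ray AM]
3. ∠AHG = 47°  [△HGA]

∠AHG = 47°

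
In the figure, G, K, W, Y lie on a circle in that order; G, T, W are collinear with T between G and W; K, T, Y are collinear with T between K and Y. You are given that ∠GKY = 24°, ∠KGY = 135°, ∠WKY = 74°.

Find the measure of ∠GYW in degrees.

∠GYW = 82°

1. ∠GWY = 24°  [same arc GY]
2. ∠WGY = 74°  [same arc WY]
3. ∠GYW = 82°  [△GWY]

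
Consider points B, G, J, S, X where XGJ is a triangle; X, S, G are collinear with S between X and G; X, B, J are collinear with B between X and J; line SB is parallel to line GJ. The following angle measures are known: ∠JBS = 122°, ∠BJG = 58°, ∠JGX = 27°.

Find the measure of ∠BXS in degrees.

∠BXS = 95°

1. ∠SBX = 58°  [linear pair at B on XJ]
2. ∠BSX = 27°  [SB∥GJ, corresponding at S]
3. ∠BXS = 95°  [△XSB]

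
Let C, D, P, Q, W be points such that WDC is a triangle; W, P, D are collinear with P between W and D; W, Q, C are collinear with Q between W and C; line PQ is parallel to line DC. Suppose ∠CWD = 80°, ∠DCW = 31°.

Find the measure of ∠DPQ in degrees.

1. ∠CDW = 69°  [△WDC]
2. ∠QPW = 69°  [PQ∥DC, corresponding at P]
3. ∠DPQ = 111°  [linear pair at P on WD]

∠DPQ = 111°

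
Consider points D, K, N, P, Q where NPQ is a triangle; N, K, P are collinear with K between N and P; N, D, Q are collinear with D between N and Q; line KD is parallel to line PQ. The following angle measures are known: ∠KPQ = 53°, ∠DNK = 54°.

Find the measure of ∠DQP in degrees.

1. ∠NPQ = 53°  [K on ray PN]
2. ∠PNQ = 54°  [K on NP, D on NQ]
3. ∠NQP = 73°  [△NPQ]
4. ∠DQP = 73°  [D on ray QN]

∠DQP = 73°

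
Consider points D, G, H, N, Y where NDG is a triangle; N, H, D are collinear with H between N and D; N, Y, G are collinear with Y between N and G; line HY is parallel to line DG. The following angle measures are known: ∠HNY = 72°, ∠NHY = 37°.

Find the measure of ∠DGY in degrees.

1. ∠HYN = 71°  [△NHY]
2. ∠GYH = 109°  [linear pair at Y on NG]
3. ∠DGY = 71°  [HY∥DG, co-interior at G–Y]

∠DGY = 71°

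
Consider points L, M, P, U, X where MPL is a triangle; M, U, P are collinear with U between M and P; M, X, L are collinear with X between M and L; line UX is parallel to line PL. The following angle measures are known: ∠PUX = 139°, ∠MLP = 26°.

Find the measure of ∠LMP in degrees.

∠LMP = 113°

1. ∠MUX = 41°  [linear pair at U on MP]
2. ∠MXU = 26°  [UX∥PL, corresponding at X]
3. ∠UMX = 113°  [△MUX]
4. ∠LMP = 113°  [U on MP, X on ML]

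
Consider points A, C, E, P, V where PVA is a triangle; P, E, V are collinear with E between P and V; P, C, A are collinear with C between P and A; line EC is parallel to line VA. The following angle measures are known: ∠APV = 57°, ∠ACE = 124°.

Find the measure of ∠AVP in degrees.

1. ∠CPE = 57°  [E on PV, C on PA]
2. ∠ECP = 56°  [linear pair at C on PA]
3. ∠CEP = 67°  [△PEC]
4. ∠AVP = 67°  [EC∥VA, corresponding at E]

∠AVP = 67°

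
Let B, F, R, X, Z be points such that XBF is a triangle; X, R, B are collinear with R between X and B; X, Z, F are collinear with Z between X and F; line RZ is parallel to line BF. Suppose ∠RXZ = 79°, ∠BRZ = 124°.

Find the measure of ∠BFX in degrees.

∠BFX = 45°

1. ∠XRZ = 56°  [linear pair at R on XB]
2. ∠RZX = 45°  [△XRZ]
3. ∠BFX = 45°  [RZ∥BF, corresponding at Z]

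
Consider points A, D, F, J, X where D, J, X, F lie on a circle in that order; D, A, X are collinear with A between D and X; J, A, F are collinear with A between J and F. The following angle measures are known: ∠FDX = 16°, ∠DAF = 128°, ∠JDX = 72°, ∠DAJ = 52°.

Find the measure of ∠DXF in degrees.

1. ∠FAX = 52°  [linear pair at A on DX]
2. ∠JFX = 72°  [same arc JX]
3. ∠DXF = 56°  [△XAF]

∠DXF = 56°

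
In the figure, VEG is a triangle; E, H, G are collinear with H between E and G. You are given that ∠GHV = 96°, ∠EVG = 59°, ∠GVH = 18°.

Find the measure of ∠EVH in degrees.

1. ∠HGV = 66°  [△VHG]
2. ∠EHV = 84°  [linear pair at H on EG]
3. ∠EGV = 66°  [H on ray GE]
4. ∠GEV = 55°  [△VEG]
5. ∠HEV = 55°  [H on ray EG]
6. ∠EVH = 41°  [△VEH]

∠EVH = 41°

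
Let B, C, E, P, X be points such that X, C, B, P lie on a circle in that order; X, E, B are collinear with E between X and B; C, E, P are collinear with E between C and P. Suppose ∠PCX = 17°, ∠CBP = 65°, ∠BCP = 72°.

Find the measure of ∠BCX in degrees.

1. ∠PBX = 17°  [same arc XP]
2. ∠BXP = 72°  [same arc BP]
3. ∠BPX = 91°  [△XBP]
4. ∠BCX = 89°  [cyclic XCBP, opposite ∠C+∠P]

∠BCX = 89°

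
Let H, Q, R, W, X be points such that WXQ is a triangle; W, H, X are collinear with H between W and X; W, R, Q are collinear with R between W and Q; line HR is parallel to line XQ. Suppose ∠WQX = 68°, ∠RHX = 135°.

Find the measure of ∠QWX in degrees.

∠QWX = 67°

1. ∠HRW = 68°  [HR∥XQ, corresponding at R]
2. ∠RHW = 45°  [linear pair at H on WX]
3. ∠HWR = 67°  [△WHR]
4. ∠QWX = 67°  [H on WX, R on WQ]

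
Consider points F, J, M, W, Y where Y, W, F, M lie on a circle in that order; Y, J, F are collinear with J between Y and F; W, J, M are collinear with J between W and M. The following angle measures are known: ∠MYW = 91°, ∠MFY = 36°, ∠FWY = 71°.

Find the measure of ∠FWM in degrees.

∠FWM = 35°

1. ∠FMY = 109°  [cyclic YWFM, opposite ∠W+∠M]
2. ∠FYM = 35°  [△YFM]
3. ∠FWM = 35°  [same arc FM]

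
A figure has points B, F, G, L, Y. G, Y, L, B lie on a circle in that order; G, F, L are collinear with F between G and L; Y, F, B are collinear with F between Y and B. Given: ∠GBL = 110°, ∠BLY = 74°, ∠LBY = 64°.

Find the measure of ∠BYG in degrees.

1. ∠GYL = 70°  [cyclic GYLB, opposite ∠Y+∠B]
2. ∠BGY = 106°  [cyclic GYLB, opposite ∠G+∠L]
3. ∠LGY = 64°  [same arc YL]
4. ∠GLY = 46°  [△GYL]
5. ∠GBY = 46°  [same arc GY]
6. ∠BYG = 28°  [△GYB]

∠BYG = 28°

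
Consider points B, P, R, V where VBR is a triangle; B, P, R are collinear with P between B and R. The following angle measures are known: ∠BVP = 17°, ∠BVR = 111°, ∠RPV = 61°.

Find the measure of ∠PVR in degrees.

∠PVR = 94°

1. ∠BPV = 119°  [linear pair at P on BR]
2. ∠PBV = 44°  [△VBP]
3. ∠RBV = 44°  [P on ray BR]
4. ∠BRV = 25°  [△VBR]
5. ∠PRV = 25°  [P on ray RB]
6. ∠PVR = 94°  [△VPR]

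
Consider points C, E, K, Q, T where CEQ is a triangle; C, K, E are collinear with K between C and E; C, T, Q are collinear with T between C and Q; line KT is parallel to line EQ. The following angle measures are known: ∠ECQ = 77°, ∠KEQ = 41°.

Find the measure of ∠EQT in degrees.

1. ∠CEQ = 41°  [K on ray EC]
2. ∠CQE = 62°  [△CEQ]
3. ∠EQT = 62°  [T on ray QC]

∠EQT = 62°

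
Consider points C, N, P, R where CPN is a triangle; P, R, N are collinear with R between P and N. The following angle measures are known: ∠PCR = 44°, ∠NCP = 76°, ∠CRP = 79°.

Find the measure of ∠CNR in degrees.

∠CNR = 47°

1. ∠CPR = 57°  [△CPR]
2. ∠CPN = 57°  [R on ray PN]
3. ∠CNP = 47°  [△CPN]
4. ∠CNR = 47°  [R on ray NP]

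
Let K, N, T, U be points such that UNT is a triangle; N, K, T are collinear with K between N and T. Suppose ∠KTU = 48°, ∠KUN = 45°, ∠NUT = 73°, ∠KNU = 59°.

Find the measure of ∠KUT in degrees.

∠KUT = 28°

1. ∠NKU = 76°  [△UNK]
2. ∠TKU = 104°  [linear pair at K on NT]
3. ∠KUT = 28°  [△UKT]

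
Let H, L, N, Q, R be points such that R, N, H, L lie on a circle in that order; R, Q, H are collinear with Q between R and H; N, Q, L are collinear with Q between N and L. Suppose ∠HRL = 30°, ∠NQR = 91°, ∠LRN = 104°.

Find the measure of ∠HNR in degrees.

∠HNR = 45°

1. ∠HNL = 30°  [same arc HL]
2. ∠HQN = 89°  [linear pair at Q on RH]
3. ∠LHN = 76°  [cyclic RNHL, opposite ∠R+∠H]
4. ∠HLN = 74°  [△NHL]
5. ∠NHR = 61°  [△NQH]
6. ∠HRN = 74°  [same arc NH]
7. ∠HNR = 45°  [△RNH]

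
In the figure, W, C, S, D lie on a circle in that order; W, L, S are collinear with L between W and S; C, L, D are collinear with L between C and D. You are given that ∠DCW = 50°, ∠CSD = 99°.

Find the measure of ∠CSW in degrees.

∠CSW = 49°

1. ∠CWD = 81°  [cyclic WCSD, opposite ∠W+∠S]
2. ∠CDW = 49°  [△WCD]
3. ∠CSW = 49°  [same arc WC]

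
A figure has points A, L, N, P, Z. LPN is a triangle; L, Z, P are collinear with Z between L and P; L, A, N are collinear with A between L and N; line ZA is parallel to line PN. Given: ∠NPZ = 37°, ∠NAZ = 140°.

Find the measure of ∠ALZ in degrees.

∠ALZ = 103°

1. ∠LPN = 37°  [Z on ray PL]
2. ∠LAZ = 40°  [linear pair at A on LN]
3. ∠AZL = 37°  [ZA∥PN, corresponding at Z]
4. ∠ALZ = 103°  [△LZA]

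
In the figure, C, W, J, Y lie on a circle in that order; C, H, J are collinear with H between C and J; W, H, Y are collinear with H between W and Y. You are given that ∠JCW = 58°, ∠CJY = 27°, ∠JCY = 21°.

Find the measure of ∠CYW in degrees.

∠CYW = 74°

1. ∠JYW = 58°  [same arc WJ]
2. ∠JHY = 95°  [△JHY]
3. ∠CHY = 85°  [linear pair at H on CJ]
4. ∠CYW = 74°  [△CHY]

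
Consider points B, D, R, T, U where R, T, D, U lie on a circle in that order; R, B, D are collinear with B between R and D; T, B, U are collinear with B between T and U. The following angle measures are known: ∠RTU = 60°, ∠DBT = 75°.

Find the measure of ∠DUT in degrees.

∠DUT = 15°

1. ∠RDU = 60°  [same arc RU]
2. ∠RBU = 75°  [vertical angles at B]
3. ∠DBU = 105°  [linear pair at B on RD]
4. ∠DUT = 15°  [△DBU]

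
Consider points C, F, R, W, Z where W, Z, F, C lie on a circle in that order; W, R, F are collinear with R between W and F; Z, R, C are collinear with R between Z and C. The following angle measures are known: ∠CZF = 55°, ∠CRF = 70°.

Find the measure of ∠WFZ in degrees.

1. ∠CWF = 55°  [same arc FC]
2. ∠CRW = 110°  [linear pair at R on WF]
3. ∠WCZ = 15°  [△WRC]
4. ∠WFZ = 15°  [same arc WZ]

∠WFZ = 15°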